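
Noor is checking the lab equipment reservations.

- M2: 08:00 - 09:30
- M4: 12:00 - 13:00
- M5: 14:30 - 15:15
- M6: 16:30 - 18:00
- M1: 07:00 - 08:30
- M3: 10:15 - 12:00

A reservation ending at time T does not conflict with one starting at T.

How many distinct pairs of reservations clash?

1

Check each pair: they overlap iff neither finishes before the other starts.
Sorted by start: M1, M2, M3, M4, M5, M6.
M2 starts before M1 ends → M1 and M2 overlap.
M3 starts after M1 ends; M1 is clear from here.
M3 starts after M2 ends; M2 is clear from here.
M4 starts exactly when M3 ends (back-to-back, no overlap); M3 is clear from here.
M5 starts after M4 ends; M4 is clear from here.
M6 starts after M5 ends.
Overlapping pairs: M1 & M2 — 1 in total.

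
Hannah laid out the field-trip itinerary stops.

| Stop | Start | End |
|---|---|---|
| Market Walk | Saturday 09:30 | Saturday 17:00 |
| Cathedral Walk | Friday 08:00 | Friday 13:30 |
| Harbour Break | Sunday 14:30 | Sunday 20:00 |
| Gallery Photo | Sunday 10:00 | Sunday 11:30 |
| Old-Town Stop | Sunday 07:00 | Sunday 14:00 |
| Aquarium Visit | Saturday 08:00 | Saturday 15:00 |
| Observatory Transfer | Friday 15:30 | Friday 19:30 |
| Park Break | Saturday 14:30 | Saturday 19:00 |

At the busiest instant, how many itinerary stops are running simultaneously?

3

Sort all start/end points and keep a running count:
Friday 08:00 start Cathedral Walk → 1
Friday 13:30 end Cathedral Walk → 0
Friday 15:30 start Observatory Transfer → 1
Friday 19:30 end Observatory Transfer → 0
Saturday 08:00 start Aquarium Visit → 1
Saturday 09:30 start Market Walk → 2
Saturday 14:30 start Park Break → 3
Saturday 15:00 end Aquarium Visit → 2
Saturday 17:00 end Market Walk → 1
Saturday 19:00 end Park Break → 0
Sunday 07:00 start Old-Town Stop → 1
Sunday 10:00 start Gallery Photo → 2
Sunday 11:30 end Gallery Photo → 1
Sunday 14:00 end Old-Town Stop → 0
Sunday 14:30 start Harbour Break → 1
Sunday 20:00 end Harbour Break → 0
Peak is 3, at Saturday 14:30 (Aquarium Visit, Market Walk, Park Break).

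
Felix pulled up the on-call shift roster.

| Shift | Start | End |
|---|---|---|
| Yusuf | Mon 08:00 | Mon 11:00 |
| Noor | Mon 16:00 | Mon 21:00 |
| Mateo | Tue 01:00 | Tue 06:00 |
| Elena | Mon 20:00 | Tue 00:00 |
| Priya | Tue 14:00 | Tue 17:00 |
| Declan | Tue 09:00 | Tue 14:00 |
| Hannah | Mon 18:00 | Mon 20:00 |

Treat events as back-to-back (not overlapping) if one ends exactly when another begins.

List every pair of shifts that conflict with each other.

Two intervals overlap when each starts before the other ends.
Sorted by start: Yusuf, Noor, Hannah, Elena, Mateo, Declan, Priya.
Noor starts after Yusuf ends — done with Yusuf.
Hannah starts before Noor ends → Noor and Hannah overlap.
Elena starts before Noor ends → Noor and Elena overlap.
Mateo starts after Noor ends — done with Noor.
Elena starts exactly when Hannah ends (back-to-back, no overlap) — done with Hannah.
Mateo starts after Elena ends — done with Elena.
Declan starts after Mateo ends — done with Mateo.
Priya starts exactly when Declan ends (back-to-back, no overlap).

Elena & Noor, Hannah & Noor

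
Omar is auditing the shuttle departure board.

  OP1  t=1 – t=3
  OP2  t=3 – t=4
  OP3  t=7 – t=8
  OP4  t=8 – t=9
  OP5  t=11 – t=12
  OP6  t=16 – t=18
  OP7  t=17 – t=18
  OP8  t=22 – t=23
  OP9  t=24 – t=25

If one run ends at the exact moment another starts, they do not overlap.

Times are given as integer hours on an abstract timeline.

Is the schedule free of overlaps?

No

Two intervals overlap when each starts before the other ends.
Sorted by start: OP1, OP2, OP3, OP4, OP5, OP6, OP7, OP8, OP9.
OP2 starts exactly when OP1 ends (back-to-back, no overlap) — done with OP1.
OP3 starts after OP2 ends — done with OP2.
OP4 starts exactly when OP3 ends (back-to-back, no overlap) — done with OP3.
OP5 starts after OP4 ends — done with OP4.
OP6 starts after OP5 ends — done with OP5.
OP7 starts before OP6 ends → OP6 and OP7 overlap.
That's a conflict, so the schedule is not conflict-free.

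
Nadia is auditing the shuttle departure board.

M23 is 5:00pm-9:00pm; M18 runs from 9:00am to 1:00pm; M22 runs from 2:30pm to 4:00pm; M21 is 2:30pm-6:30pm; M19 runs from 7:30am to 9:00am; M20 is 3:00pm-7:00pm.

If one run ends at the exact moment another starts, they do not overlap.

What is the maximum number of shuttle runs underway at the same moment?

3

Sort all start/end points and keep a running count:
7:30am start M19 → 1
9:00am end M19 → 0
9:00am start M18 → 1
1:00pm end M18 → 0
2:30pm start M21 → 1
2:30pm start M22 → 2
3:00pm start M20 → 3
4:00pm end M22 → 2
5:00pm start M23 → 3
6:30pm end M21 → 2
7:00pm end M20 → 1
9:00pm end M23 → 0
Peak is 3, at 3:00pm (M20, M21, M22).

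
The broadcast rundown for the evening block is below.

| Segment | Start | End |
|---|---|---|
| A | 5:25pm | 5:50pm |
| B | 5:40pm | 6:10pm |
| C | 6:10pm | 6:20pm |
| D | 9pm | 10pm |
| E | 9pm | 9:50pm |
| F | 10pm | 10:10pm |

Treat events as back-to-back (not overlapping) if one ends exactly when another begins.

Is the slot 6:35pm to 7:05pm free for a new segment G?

Yes — the slot is free

A: ends 5:50pm at or before G starts 6:35pm → clear.
B: ends 6:10pm at or before G starts 6:35pm → clear.
C: ends 6:20pm at or before G starts 6:35pm → clear.
D: starts 9pm at or after G ends 7:05pm → clear.
E: starts 9pm at or after G ends 7:05pm → clear.
F: starts 10pm at or after G ends 7:05pm → clear.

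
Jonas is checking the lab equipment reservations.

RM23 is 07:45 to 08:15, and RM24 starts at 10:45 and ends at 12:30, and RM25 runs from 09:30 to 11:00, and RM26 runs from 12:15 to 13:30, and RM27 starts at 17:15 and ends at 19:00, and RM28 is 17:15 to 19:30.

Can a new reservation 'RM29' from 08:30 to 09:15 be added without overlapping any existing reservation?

Yes — the slot is free

RM23: ends 08:15 at or before RM29 starts 08:30 → clear.
RM25: starts 09:30 at or after RM29 ends 09:15 → clear.
RM24: starts 10:45 at or after RM29 ends 09:15 → clear.
RM26: starts 12:15 at or after RM29 ends 09:15 → clear.
RM27: starts 17:15 at or after RM29 ends 09:15 → clear.
RM28: starts 17:15 at or after RM29 ends 09:15 → clear.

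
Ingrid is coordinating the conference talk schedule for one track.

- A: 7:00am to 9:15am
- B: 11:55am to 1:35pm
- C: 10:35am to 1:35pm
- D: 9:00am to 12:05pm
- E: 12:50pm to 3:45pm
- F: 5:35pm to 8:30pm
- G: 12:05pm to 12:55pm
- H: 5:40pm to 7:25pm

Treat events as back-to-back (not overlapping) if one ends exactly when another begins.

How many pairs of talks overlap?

10

Sorted by start: A, D, C, B, G, E, F, H.
D starts before A ends → A and D overlap.
C starts after A ends, so nothing later overlaps A either.
C starts before D ends → D and C overlap.
B starts before D ends → D and B overlap.
G starts exactly when D ends (back-to-back, no overlap), so nothing later overlaps D either.
B starts before C ends → C and B overlap.
G starts before C ends → C and G overlap.
E starts before C ends → C and E overlap.
F starts after C ends, so nothing later overlaps C either.
G starts before B ends → B and G overlap.
E starts before B ends → B and E overlap.
F starts after B ends, so nothing later overlaps B either.
E starts before G ends → G and E overlap.
F starts after G ends, so nothing later overlaps G either.
F starts after E ends, so nothing later overlaps E either.
H starts before F ends → F and H overlap.
Overlapping pairs: A & D, B & C, B & D, B & E, B & G, C & D, C & E, C & G, E & G, F & H — 10 in total.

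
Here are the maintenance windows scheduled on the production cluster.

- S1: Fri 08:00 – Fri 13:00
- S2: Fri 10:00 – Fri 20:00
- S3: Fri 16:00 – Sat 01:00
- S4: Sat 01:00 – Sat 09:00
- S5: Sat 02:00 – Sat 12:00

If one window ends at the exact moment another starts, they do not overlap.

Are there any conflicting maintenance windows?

Yes

Sorted by start: S1, S2, S3, S4, S5.
S2 starts before S1 ends → S1 and S2 overlap.
That's a conflict, so the schedule is not conflict-free.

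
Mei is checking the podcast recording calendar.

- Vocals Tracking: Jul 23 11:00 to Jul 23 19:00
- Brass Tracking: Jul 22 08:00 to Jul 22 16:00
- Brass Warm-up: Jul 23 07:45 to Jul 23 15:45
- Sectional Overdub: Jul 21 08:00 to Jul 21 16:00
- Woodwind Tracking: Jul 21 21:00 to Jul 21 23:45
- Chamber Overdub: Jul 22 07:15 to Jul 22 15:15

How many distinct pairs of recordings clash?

2

Sorted by start: Sectional Overdub, Woodwind Tracking, Chamber Overdub, Brass Tracking, Brass Warm-up, Vocals Tracking.
Woodwind Tracking starts after Sectional Overdub ends, so nothing later overlaps Sectional Overdub either.
Chamber Overdub starts after Woodwind Tracking ends, so nothing later overlaps Woodwind Tracking either.
Brass Tracking starts before Chamber Overdub ends → Chamber Overdub and Brass Tracking overlap.
Brass Warm-up starts after Chamber Overdub ends, so nothing later overlaps Chamber Overdub either.
Brass Warm-up starts after Brass Tracking ends, so nothing later overlaps Brass Tracking either.
Vocals Tracking starts before Brass Warm-up ends → Brass Warm-up and Vocals Tracking overlap.
Overlapping pairs: Brass Tracking & Chamber Overdub, Brass Warm-up & Vocals Tracking — 2 in total.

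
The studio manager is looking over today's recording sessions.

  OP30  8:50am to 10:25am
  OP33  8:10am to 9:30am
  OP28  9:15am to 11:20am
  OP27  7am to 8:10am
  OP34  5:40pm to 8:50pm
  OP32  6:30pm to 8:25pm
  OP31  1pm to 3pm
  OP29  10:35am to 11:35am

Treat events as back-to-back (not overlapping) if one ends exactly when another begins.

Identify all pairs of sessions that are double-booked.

Sorted by start: OP27, OP33, OP30, OP28, OP29, OP31, OP34, OP32.
OP33 starts exactly when OP27 ends (back-to-back, no overlap); OP27 is clear from here.
OP30 starts before OP33 ends → OP33 and OP30 overlap.
OP28 starts before OP33 ends → OP33 and OP28 overlap.
OP29 starts after OP33 ends; OP33 is clear from here.
OP28 starts before OP30 ends → OP30 and OP28 overlap.
OP29 starts after OP30 ends; OP30 is clear from here.
OP29 starts before OP28 ends → OP28 and OP29 overlap.
OP31 starts after OP28 ends; OP28 is clear from here.
OP31 starts after OP29 ends; OP29 is clear from here.
OP34 starts after OP31 ends; OP31 is clear from here.
OP32 starts before OP34 ends → OP34 and OP32 overlap.

OP28 & OP29, OP28 & OP30, OP28 & OP33, OP30 & OP33, OP32 & OP34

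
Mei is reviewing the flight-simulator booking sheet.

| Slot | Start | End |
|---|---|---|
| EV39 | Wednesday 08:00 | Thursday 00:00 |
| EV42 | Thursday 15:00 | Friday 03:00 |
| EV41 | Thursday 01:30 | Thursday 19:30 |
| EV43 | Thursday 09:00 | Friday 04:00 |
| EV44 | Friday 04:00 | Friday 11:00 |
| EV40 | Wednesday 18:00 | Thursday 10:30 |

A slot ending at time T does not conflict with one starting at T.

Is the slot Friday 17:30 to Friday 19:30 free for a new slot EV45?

EV39: ends Thursday 00:00 at or before EV45 starts Friday 17:30 → clear.
EV40: ends Thursday 10:30 at or before EV45 starts Friday 17:30 → clear.
EV41: ends Thursday 19:30 at or before EV45 starts Friday 17:30 → clear.
EV43: ends Friday 04:00 at or before EV45 starts Friday 17:30 → clear.
EV42: ends Friday 03:00 at or before EV45 starts Friday 17:30 → clear.
EV44: ends Friday 11:00 at or before EV45 starts Friday 17:30 → clear.

Yes — the slot is free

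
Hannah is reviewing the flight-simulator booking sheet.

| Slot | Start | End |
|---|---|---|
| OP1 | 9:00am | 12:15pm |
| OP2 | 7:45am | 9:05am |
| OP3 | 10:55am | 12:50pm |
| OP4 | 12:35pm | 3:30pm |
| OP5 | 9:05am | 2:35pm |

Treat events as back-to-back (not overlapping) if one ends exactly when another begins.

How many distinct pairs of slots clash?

6

Sorted by start: OP2, OP1, OP5, OP3, OP4.
OP1 starts before OP2 ends → OP2 and OP1 overlap.
OP5 starts exactly when OP2 ends (back-to-back, no overlap); OP2 is clear from here.
OP5 starts before OP1 ends → OP1 and OP5 overlap.
OP3 starts before OP1 ends → OP1 and OP3 overlap.
OP4 starts after OP1 ends.
OP3 starts before OP5 ends → OP5 and OP3 overlap.
OP4 starts before OP5 ends → OP5 and OP4 overlap.
OP4 starts before OP3 ends → OP3 and OP4 overlap.
Overlapping pairs: OP1 & OP2, OP1 & OP3, OP1 & OP5, OP3 & OP4, OP3 & OP5, OP4 & OP5 — 6 in total.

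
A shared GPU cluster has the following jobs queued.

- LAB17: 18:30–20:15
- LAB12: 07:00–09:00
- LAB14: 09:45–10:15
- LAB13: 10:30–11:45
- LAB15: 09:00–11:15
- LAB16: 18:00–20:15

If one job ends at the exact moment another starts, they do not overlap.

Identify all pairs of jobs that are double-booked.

Sorted by start: LAB12, LAB15, LAB14, LAB13, LAB16, LAB17.
LAB15 starts exactly when LAB12 ends (back-to-back, no overlap), so LAB12 has no further overlaps.
LAB14 starts before LAB15 ends → LAB15 and LAB14 overlap.
LAB13 starts before LAB15 ends → LAB15 and LAB13 overlap.
LAB16 starts after LAB15 ends, so LAB15 has no further overlaps.
LAB13 starts after LAB14 ends, so LAB14 has no further overlaps.
LAB16 starts after LAB13 ends, so LAB13 has no further overlaps.
LAB17 starts before LAB16 ends → LAB16 and LAB17 overlap.

LAB13 & LAB15, LAB14 & LAB15, LAB16 & LAB17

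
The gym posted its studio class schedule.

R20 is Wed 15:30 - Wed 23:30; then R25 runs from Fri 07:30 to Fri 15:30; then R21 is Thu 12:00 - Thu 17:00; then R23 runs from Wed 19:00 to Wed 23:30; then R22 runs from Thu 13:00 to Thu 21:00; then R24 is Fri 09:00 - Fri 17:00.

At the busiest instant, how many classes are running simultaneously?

Sweep the timeline, counting +1 at each start and −1 at each end (ends before starts at a tie):
Wed 15:30 start R20 → 1
Wed 19:00 start R23 → 2
Wed 23:30 end R20 → 1
Wed 23:30 end R23 → 0
Thu 12:00 start R21 → 1
Thu 13:00 start R22 → 2
Thu 17:00 end R21 → 1
Thu 21:00 end R22 → 0
Fri 07:30 start R25 → 1
Fri 09:00 start R24 → 2
Fri 15:30 end R25 → 1
Fri 17:00 end R24 → 0
Peak is 2, at Wed 19:00 (R20, R23).

2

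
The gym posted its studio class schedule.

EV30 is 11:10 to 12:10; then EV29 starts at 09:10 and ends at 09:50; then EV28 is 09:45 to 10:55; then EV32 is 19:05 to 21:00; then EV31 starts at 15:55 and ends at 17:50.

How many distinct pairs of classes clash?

1

Two intervals overlap when each starts before the other ends.
Sorted by start: EV29, EV28, EV30, EV31, EV32.
EV28 starts before EV29 ends → EV29 and EV28 overlap.
EV30 starts after EV29 ends — done with EV29.
EV30 starts after EV28 ends — done with EV28.
EV31 starts after EV30 ends — done with EV30.
EV32 starts after EV31 ends.
Overlapping pairs: EV28 & EV29 — 1 in total.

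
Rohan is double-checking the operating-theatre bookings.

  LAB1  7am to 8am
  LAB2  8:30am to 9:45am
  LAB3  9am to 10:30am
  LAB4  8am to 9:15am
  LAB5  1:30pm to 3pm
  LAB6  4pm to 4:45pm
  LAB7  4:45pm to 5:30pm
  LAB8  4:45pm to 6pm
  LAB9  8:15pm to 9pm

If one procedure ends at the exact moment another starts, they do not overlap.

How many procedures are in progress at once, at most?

3

Walk through starts and ends in time order (an end at T is processed before a start at T):
7am start LAB1 → 1
8am end LAB1 → 0
8am start LAB4 → 1
8:30am start LAB2 → 2
9am start LAB3 → 3
9:15am end LAB4 → 2
9:45am end LAB2 → 1
10:30am end LAB3 → 0
1:30pm start LAB5 → 1
3pm end LAB5 → 0
4pm start LAB6 → 1
4:45pm end LAB6 → 0
4:45pm start LAB7 → 1
4:45pm start LAB8 → 2
5:30pm end LAB7 → 1
6pm end LAB8 → 0
8:15pm start LAB9 → 1
9pm end LAB9 → 0
Peak is 3, at 9am (LAB2, LAB3, LAB4).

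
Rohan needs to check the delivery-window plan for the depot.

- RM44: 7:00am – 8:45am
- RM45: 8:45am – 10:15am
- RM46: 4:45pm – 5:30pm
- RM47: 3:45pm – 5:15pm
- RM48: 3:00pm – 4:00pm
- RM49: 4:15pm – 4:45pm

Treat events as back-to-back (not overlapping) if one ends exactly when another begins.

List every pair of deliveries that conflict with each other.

RM46 & RM47, RM47 & RM48, RM47 & RM49

Two intervals overlap when each starts before the other ends.
Sorted by start: RM44, RM45, RM48, RM47, RM49, RM46.
RM45 starts exactly when RM44 ends (back-to-back, no overlap), so RM44 has no further overlaps.
RM48 starts after RM45 ends, so RM45 has no further overlaps.
RM47 starts before RM48 ends → RM48 and RM47 overlap.
RM49 starts after RM48 ends, so RM48 has no further overlaps.
RM49 starts before RM47 ends → RM47 and RM49 overlap.
RM46 starts before RM47 ends → RM47 and RM46 overlap.
RM46 starts exactly when RM49 ends (back-to-back, no overlap).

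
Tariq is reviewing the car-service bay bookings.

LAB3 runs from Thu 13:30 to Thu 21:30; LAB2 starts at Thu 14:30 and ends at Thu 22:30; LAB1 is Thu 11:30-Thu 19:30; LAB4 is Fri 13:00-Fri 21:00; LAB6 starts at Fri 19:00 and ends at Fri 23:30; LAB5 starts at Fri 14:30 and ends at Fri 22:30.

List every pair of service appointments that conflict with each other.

LAB1 & LAB2, LAB1 & LAB3, LAB2 & LAB3, LAB4 & LAB5, LAB4 & LAB6, LAB5 & LAB6

Check each pair: they overlap iff neither finishes before the other starts.
Sorted by start: LAB1, LAB3, LAB2, LAB4, LAB5, LAB6.
LAB3 starts before LAB1 ends → LAB1 and LAB3 overlap.
LAB2 starts before LAB1 ends → LAB1 and LAB2 overlap.
LAB4 starts after LAB1 ends; LAB1 is clear from here.
LAB2 starts before LAB3 ends → LAB3 and LAB2 overlap.
LAB4 starts after LAB3 ends; LAB3 is clear from here.
LAB4 starts after LAB2 ends; LAB2 is clear from here.
LAB5 starts before LAB4 ends → LAB4 and LAB5 overlap.
LAB6 starts before LAB4 ends → LAB4 and LAB6 overlap.
LAB6 starts before LAB5 ends → LAB5 and LAB6 overlap.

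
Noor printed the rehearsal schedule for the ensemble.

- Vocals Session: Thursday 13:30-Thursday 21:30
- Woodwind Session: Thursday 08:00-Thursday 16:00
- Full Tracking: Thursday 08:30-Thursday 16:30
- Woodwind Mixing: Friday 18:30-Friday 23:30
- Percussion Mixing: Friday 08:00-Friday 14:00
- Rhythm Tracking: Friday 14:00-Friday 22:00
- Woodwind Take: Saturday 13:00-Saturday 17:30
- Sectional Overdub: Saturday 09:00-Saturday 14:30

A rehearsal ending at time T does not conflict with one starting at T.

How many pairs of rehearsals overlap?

5

Sorted by start: Woodwind Session, Full Tracking, Vocals Session, Percussion Mixing, Rhythm Tracking, Woodwind Mixing, Sectional Overdub, Woodwind Take.
Full Tracking starts before Woodwind Session ends → Woodwind Session and Full Tracking overlap.
Vocals Session starts before Woodwind Session ends → Woodwind Session and Vocals Session overlap.
Percussion Mixing starts after Woodwind Session ends — done with Woodwind Session.
Vocals Session starts before Full Tracking ends → Full Tracking and Vocals Session overlap.
Percussion Mixing starts after Full Tracking ends — done with Full Tracking.
Percussion Mixing starts after Vocals Session ends — done with Vocals Session.
Rhythm Tracking starts exactly when Percussion Mixing ends (back-to-back, no overlap) — done with Percussion Mixing.
Woodwind Mixing starts before Rhythm Tracking ends → Rhythm Tracking and Woodwind Mixing overlap.
Sectional Overdub starts after Rhythm Tracking ends — done with Rhythm Tracking.
Sectional Overdub starts after Woodwind Mixing ends — done with Woodwind Mixing.
Woodwind Take starts before Sectional Overdub ends → Sectional Overdub and Woodwind Take overlap.
Overlapping pairs: Full Tracking & Vocals Session, Full Tracking & Woodwind Session, Rhythm Tracking & Woodwind Mixing, Sectional Overdub & Woodwind Take, Vocals Session & Woodwind Session — 5 in total.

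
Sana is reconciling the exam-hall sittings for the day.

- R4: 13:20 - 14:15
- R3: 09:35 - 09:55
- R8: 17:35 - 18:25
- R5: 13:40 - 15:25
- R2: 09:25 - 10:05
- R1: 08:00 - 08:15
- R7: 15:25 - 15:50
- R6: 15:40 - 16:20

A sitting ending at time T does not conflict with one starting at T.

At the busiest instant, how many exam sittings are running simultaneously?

Sweep the timeline, counting +1 at each start and −1 at each end (ends before starts at a tie):
08:00 start R1 → 1
08:15 end R1 → 0
09:25 start R2 → 1
09:35 start R3 → 2
09:55 end R3 → 1
10:05 end R2 → 0
13:20 start R4 → 1
13:40 start R5 → 2
14:15 end R4 → 1
15:25 end R5 → 0
15:25 start R7 → 1
15:40 start R6 → 2
15:50 end R7 → 1
16:20 end R6 → 0
17:35 start R8 → 1
18:25 end R8 → 0
Peak is 2, at 09:35 (R2, R3).

2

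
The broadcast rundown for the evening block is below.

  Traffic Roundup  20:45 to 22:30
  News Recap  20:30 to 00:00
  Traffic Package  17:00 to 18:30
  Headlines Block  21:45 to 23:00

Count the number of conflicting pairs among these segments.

3

Two intervals overlap when each starts before the other ends.
Sorted by start: Traffic Package, News Recap, Traffic Roundup, Headlines Block.
News Recap starts after Traffic Package ends, so nothing later overlaps Traffic Package either.
Traffic Roundup starts before News Recap ends → News Recap and Traffic Roundup overlap.
Headlines Block starts before News Recap ends → News Recap and Headlines Block overlap.
Headlines Block starts before Traffic Roundup ends → Traffic Roundup and Headlines Block overlap.
Overlapping pairs: Headlines Block & News Recap, Headlines Block & Traffic Roundup, News Recap & Traffic Roundup — 3 in total.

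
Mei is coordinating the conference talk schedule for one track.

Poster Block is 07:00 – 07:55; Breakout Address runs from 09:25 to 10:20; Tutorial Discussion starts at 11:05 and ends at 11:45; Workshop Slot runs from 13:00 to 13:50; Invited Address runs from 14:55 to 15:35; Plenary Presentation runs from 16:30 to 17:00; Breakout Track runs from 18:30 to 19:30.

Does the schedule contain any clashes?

Check each pair: they overlap iff neither finishes before the other starts.
Sorted by start: Poster Block, Breakout Address, Tutorial Discussion, Workshop Slot, Invited Address, Plenary Presentation, Breakout Track.
Breakout Address starts after Poster Block ends — done with Poster Block.
Tutorial Discussion starts after Breakout Address ends — done with Breakout Address.
Workshop Slot starts after Tutorial Discussion ends — done with Tutorial Discussion.
Invited Address starts after Workshop Slot ends — done with Workshop Slot.
Plenary Presentation starts after Invited Address ends — done with Invited Address.
Breakout Track starts after Plenary Presentation ends.
Every pair is clear; the schedule has no overlaps.

No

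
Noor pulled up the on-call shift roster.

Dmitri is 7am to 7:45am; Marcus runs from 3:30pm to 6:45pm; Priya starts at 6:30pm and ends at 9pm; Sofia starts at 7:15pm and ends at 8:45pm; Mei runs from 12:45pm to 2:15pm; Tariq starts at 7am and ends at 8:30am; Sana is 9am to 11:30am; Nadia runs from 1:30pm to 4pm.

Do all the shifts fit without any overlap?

No

Check each pair: they overlap iff neither finishes before the other starts.
Sorted by start: Dmitri, Tariq, Sana, Mei, Nadia, Marcus, Priya, Sofia.
Tariq starts before Dmitri ends → Dmitri and Tariq overlap.
That's a conflict, so the schedule is not conflict-free.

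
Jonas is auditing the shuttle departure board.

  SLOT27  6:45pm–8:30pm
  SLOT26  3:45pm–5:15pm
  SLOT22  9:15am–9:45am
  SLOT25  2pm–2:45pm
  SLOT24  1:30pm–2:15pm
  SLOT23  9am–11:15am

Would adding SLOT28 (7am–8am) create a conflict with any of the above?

No — it doesn't clash with anything

SLOT23: starts 9am at or after SLOT28 ends 8am → clear.
SLOT22: starts 9:15am at or after SLOT28 ends 8am → clear.
SLOT24: starts 1:30pm at or after SLOT28 ends 8am → clear.
SLOT25: starts 2pm at or after SLOT28 ends 8am → clear.
SLOT26: starts 3:45pm at or after SLOT28 ends 8am → clear.
SLOT27: starts 6:45pm at or after SLOT28 ends 8am → clear.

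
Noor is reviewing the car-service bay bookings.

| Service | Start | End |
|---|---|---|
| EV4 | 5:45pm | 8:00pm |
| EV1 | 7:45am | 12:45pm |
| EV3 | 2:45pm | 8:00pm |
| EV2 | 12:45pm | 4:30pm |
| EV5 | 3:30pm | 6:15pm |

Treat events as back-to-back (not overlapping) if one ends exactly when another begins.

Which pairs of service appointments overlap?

Sorted by start: EV1, EV2, EV3, EV5, EV4.
EV2 starts exactly when EV1 ends (back-to-back, no overlap), so nothing later overlaps EV1 either.
EV3 starts before EV2 ends → EV2 and EV3 overlap.
EV5 starts before EV2 ends → EV2 and EV5 overlap.
EV4 starts after EV2 ends.
EV5 starts before EV3 ends → EV3 and EV5 overlap.
EV4 starts before EV3 ends → EV3 and EV4 overlap.
EV4 starts before EV5 ends → EV5 and EV4 overlap.

EV2 & EV3, EV2 & EV5, EV3 & EV4, EV3 & EV5, EV4 & EV5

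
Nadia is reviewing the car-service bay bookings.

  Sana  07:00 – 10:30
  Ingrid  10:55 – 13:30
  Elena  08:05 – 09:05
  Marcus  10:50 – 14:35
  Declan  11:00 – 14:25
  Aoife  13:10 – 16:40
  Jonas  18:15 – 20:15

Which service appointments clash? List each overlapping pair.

Aoife & Declan, Aoife & Ingrid, Aoife & Marcus, Declan & Ingrid, Declan & Marcus, Elena & Sana, Ingrid & Marcus

Sorted by start: Sana, Elena, Marcus, Ingrid, Declan, Aoife, Jonas.
Elena starts before Sana ends → Sana and Elena overlap.
Marcus starts after Sana ends, so nothing later overlaps Sana either.
Marcus starts after Elena ends, so nothing later overlaps Elena either.
Ingrid starts before Marcus ends → Marcus and Ingrid overlap.
Declan starts before Marcus ends → Marcus and Declan overlap.
Aoife starts before Marcus ends → Marcus and Aoife overlap.
Jonas starts after Marcus ends.
Declan starts before Ingrid ends → Ingrid and Declan overlap.
Aoife starts before Ingrid ends → Ingrid and Aoife overlap.
Jonas starts after Ingrid ends.
Aoife starts before Declan ends → Declan and Aoife overlap.
Jonas starts after Declan ends.
Jonas starts after Aoife ends.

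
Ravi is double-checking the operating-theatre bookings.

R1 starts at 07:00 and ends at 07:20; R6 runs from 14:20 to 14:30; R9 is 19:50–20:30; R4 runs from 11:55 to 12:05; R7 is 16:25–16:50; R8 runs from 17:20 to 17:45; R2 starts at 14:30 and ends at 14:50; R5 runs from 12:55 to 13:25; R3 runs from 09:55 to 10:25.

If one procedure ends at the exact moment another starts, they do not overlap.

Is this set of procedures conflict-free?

Sorted by start: R1, R3, R4, R5, R6, R2, R7, R8, R9.
R3 starts after R1 ends — done with R1.
R4 starts after R3 ends — done with R3.
R5 starts after R4 ends — done with R4.
R6 starts after R5 ends — done with R5.
R2 starts exactly when R6 ends (back-to-back, no overlap) — done with R6.
R7 starts after R2 ends — done with R2.
R8 starts after R7 ends — done with R7.
R9 starts after R8 ends.
Every pair is clear; the schedule has no overlaps.

Yes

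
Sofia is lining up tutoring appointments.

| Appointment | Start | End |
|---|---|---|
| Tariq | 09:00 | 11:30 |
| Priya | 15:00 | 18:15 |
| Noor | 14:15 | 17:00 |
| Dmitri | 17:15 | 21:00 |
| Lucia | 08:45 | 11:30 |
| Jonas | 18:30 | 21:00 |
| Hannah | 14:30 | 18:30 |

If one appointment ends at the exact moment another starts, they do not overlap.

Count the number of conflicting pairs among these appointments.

7

Sorted by start: Lucia, Tariq, Noor, Hannah, Priya, Dmitri, Jonas.
Tariq starts before Lucia ends → Lucia and Tariq overlap.
Noor starts after Lucia ends, so Lucia has no further overlaps.
Noor starts after Tariq ends, so Tariq has no further overlaps.
Hannah starts before Noor ends → Noor and Hannah overlap.
Priya starts before Noor ends → Noor and Priya overlap.
Dmitri starts after Noor ends, so Noor has no further overlaps.
Priya starts before Hannah ends → Hannah and Priya overlap.
Dmitri starts before Hannah ends → Hannah and Dmitri overlap.
Jonas starts exactly when Hannah ends (back-to-back, no overlap).
Dmitri starts before Priya ends → Priya and Dmitri overlap.
Jonas starts after Priya ends.
Jonas starts before Dmitri ends → Dmitri and Jonas overlap.
Overlapping pairs: Dmitri & Hannah, Dmitri & Jonas, Dmitri & Priya, Hannah & Noor, Hannah & Priya, Lucia & Tariq, Noor & Priya — 7 in total.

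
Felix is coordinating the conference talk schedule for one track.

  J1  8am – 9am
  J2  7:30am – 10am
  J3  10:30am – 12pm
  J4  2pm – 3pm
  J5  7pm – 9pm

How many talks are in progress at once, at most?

Walk through starts and ends in time order (an end at T is processed before a start at T):
7:30am start J2 → 1
8am start J1 → 2
9am end J1 → 1
10am end J2 → 0
10:30am start J3 → 1
12pm end J3 → 0
2pm start J4 → 1
3pm end J4 → 0
7pm start J5 → 1
9pm end J5 → 0
Peak is 2, at 8am (J1, J2).

2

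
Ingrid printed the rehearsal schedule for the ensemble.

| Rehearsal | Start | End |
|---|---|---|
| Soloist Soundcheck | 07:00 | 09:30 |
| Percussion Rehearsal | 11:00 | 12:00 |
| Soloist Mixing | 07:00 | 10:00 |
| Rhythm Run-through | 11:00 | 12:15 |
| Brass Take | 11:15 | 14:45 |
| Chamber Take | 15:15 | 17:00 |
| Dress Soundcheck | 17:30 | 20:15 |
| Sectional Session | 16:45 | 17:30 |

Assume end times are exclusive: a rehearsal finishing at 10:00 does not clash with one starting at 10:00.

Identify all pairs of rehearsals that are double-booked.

Sorted by start: Soloist Soundcheck, Soloist Mixing, Percussion Rehearsal, Rhythm Run-through, Brass Take, Chamber Take, Sectional Session, Dress Soundcheck.
Soloist Mixing starts before Soloist Soundcheck ends → Soloist Soundcheck and Soloist Mixing overlap.
Percussion Rehearsal starts after Soloist Soundcheck ends — done with Soloist Soundcheck.
Percussion Rehearsal starts after Soloist Mixing ends — done with Soloist Mixing.
Rhythm Run-through starts before Percussion Rehearsal ends → Percussion Rehearsal and Rhythm Run-through overlap.
Brass Take starts before Percussion Rehearsal ends → Percussion Rehearsal and Brass Take overlap.
Chamber Take starts after Percussion Rehearsal ends — done with Percussion Rehearsal.
Brass Take starts before Rhythm Run-through ends → Rhythm Run-through and Brass Take overlap.
Chamber Take starts after Rhythm Run-through ends — done with Rhythm Run-through.
Chamber Take starts after Brass Take ends — done with Brass Take.
Sectional Session starts before Chamber Take ends → Chamber Take and Sectional Session overlap.
Dress Soundcheck starts after Chamber Take ends.
Dress Soundcheck starts exactly when Sectional Session ends (back-to-back, no overlap).

Brass Take & Percussion Rehearsal, Brass Take & Rhythm Run-through, Chamber Take & Sectional Session, Percussion Rehearsal & Rhythm Run-through, Soloist Mixing & Soloist Soundcheck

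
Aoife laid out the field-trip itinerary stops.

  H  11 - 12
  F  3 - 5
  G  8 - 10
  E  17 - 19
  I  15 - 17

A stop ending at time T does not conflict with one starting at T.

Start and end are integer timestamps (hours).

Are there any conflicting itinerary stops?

No

Sorted by start: F, G, H, I, E.
G starts after F ends, so nothing later overlaps F either.
H starts after G ends, so nothing later overlaps G either.
I starts after H ends, so nothing later overlaps H either.
E starts exactly when I ends (back-to-back, no overlap).
Every pair is clear; the schedule has no overlaps.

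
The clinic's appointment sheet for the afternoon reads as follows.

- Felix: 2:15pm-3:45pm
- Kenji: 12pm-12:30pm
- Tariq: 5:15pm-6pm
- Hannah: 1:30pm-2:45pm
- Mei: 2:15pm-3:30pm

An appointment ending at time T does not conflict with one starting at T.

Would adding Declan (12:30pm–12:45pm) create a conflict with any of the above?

Kenji: ends 12:30pm at or before Declan starts 12:30pm → clear.
Hannah: starts 1:30pm at or after Declan ends 12:45pm → clear.
Mei: starts 2:15pm at or after Declan ends 12:45pm → clear.
Felix: starts 2:15pm at or after Declan ends 12:45pm → clear.
Tariq: starts 5:15pm at or after Declan ends 12:45pm → clear.

No — it doesn't clash with anything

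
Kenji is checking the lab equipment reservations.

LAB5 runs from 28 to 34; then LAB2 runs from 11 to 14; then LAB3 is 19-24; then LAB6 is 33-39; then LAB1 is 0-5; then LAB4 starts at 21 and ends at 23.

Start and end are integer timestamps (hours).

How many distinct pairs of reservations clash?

Sorted by start: LAB1, LAB2, LAB3, LAB4, LAB5, LAB6.
LAB2 starts after LAB1 ends, so LAB1 has no further overlaps.
LAB3 starts after LAB2 ends, so LAB2 has no further overlaps.
LAB4 starts before LAB3 ends → LAB3 and LAB4 overlap.
LAB5 starts after LAB3 ends, so LAB3 has no further overlaps.
LAB5 starts after LAB4 ends, so LAB4 has no further overlaps.
LAB6 starts before LAB5 ends → LAB5 and LAB6 overlap.
Overlapping pairs: LAB3 & LAB4, LAB5 & LAB6 — 2 in total.

2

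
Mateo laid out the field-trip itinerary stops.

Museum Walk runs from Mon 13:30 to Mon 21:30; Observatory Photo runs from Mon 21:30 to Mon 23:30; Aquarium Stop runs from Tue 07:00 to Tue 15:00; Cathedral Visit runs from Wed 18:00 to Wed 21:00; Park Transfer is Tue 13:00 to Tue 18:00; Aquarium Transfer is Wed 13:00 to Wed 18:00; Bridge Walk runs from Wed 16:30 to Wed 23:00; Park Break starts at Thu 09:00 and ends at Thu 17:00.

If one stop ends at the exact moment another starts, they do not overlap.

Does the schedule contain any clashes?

Sorted by start: Museum Walk, Observatory Photo, Aquarium Stop, Park Transfer, Aquarium Transfer, Bridge Walk, Cathedral Visit, Park Break.
Observatory Photo starts exactly when Museum Walk ends (back-to-back, no overlap) — done with Museum Walk.
Aquarium Stop starts after Observatory Photo ends — done with Observatory Photo.
Park Transfer starts before Aquarium Stop ends → Aquarium Stop and Park Transfer overlap.
That's a conflict, so the schedule is not conflict-free.

Yes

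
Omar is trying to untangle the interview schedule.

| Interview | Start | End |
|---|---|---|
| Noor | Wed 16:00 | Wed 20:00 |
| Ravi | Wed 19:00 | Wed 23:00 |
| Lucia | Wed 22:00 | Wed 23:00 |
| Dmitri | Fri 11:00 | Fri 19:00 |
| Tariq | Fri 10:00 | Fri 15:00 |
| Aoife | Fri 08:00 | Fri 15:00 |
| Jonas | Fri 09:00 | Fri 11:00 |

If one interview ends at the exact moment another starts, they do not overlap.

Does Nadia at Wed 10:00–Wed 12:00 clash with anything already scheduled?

Noor: starts Wed 16:00 at or after Nadia ends Wed 12:00 → clear.
Ravi: starts Wed 19:00 at or after Nadia ends Wed 12:00 → clear.
Lucia: starts Wed 22:00 at or after Nadia ends Wed 12:00 → clear.
Aoife: starts Fri 08:00 at or after Nadia ends Wed 12:00 → clear.
Jonas: starts Fri 09:00 at or after Nadia ends Wed 12:00 → clear.
Tariq: starts Fri 10:00 at or after Nadia ends Wed 12:00 → clear.
Dmitri: starts Fri 11:00 at or after Nadia ends Wed 12:00 → clear.

No — it doesn't clash with anything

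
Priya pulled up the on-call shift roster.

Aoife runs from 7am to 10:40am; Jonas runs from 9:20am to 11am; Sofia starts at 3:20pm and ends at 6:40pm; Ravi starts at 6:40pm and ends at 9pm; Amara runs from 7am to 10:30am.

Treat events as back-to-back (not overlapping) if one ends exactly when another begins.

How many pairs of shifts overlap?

Check each pair: they overlap iff neither finishes before the other starts.
Sorted by start: Aoife, Amara, Jonas, Sofia, Ravi.
Amara starts before Aoife ends → Aoife and Amara overlap.
Jonas starts before Aoife ends → Aoife and Jonas overlap.
Sofia starts after Aoife ends — done with Aoife.
Jonas starts before Amara ends → Amara and Jonas overlap.
Sofia starts after Amara ends — done with Amara.
Sofia starts after Jonas ends — done with Jonas.
Ravi starts exactly when Sofia ends (back-to-back, no overlap).
Overlapping pairs: Amara & Aoife, Amara & Jonas, Aoife & Jonas — 3 in total.

3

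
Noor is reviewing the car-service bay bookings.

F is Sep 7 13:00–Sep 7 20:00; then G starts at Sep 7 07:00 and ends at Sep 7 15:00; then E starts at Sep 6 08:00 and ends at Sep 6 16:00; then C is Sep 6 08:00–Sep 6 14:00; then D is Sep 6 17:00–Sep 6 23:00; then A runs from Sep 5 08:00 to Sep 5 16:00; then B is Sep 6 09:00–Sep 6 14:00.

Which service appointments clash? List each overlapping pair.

B & C, B & E, C & E, F & G

Sorted by start: A, C, E, B, D, G, F.
C starts after A ends, so nothing later overlaps A either.
E starts before C ends → C and E overlap.
B starts before C ends → C and B overlap.
D starts after C ends, so nothing later overlaps C either.
B starts before E ends → E and B overlap.
D starts after E ends, so nothing later overlaps E either.
D starts after B ends, so nothing later overlaps B either.
G starts after D ends, so nothing later overlaps D either.
F starts before G ends → G and F overlap.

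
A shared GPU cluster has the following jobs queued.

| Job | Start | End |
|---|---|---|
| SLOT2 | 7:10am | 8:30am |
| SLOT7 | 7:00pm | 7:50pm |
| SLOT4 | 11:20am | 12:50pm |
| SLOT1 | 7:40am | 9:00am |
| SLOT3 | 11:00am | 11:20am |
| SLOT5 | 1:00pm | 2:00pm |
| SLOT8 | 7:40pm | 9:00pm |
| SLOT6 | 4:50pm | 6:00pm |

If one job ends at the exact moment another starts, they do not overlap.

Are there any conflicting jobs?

Yes

Sorted by start: SLOT2, SLOT1, SLOT3, SLOT4, SLOT5, SLOT6, SLOT7, SLOT8.
SLOT1 starts before SLOT2 ends → SLOT2 and SLOT1 overlap.
That's a conflict, so the schedule is not conflict-free.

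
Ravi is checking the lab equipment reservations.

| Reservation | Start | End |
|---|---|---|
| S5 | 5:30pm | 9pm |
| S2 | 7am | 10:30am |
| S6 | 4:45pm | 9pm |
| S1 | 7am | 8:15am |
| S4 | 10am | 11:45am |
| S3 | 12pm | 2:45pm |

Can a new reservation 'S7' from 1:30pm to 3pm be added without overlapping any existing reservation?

S1: ends 8:15am at or before S7 starts 1:30pm → clear.
S2: ends 10:30am at or before S7 starts 1:30pm → clear.
S4: ends 11:45am at or before S7 starts 1:30pm → clear.
S3: starts 12pm before S7 ends 3pm, and ends 2:45pm after S7 starts 1:30pm → overlap.
S6: starts 4:45pm at or after S7 ends 3pm → clear.
S5: starts 5:30pm at or after S7 ends 3pm → clear.
S7 overlaps S3.

No — it overlaps S3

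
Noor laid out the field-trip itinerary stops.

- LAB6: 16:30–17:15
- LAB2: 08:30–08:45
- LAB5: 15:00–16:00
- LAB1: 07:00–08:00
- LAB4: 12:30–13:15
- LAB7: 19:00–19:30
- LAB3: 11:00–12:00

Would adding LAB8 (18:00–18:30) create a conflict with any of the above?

LAB1: ends 08:00 at or before LAB8 starts 18:00 → clear.
LAB2: ends 08:45 at or before LAB8 starts 18:00 → clear.
LAB3: ends 12:00 at or before LAB8 starts 18:00 → clear.
LAB4: ends 13:15 at or before LAB8 starts 18:00 → clear.
LAB5: ends 16:00 at or before LAB8 starts 18:00 → clear.
LAB6: ends 17:15 at or before LAB8 starts 18:00 → clear.
LAB7: starts 19:00 at or after LAB8 ends 18:30 → clear.

No — it doesn't clash with anything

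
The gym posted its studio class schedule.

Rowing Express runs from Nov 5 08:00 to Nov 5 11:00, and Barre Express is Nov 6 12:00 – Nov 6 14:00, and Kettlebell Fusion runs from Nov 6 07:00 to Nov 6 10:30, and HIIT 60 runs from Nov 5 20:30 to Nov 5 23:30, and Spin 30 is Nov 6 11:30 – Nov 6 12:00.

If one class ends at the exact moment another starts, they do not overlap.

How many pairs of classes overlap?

Sorted by start: Rowing Express, HIIT 60, Kettlebell Fusion, Spin 30, Barre Express.
HIIT 60 starts after Rowing Express ends; Rowing Express is clear from here.
Kettlebell Fusion starts after HIIT 60 ends; HIIT 60 is clear from here.
Spin 30 starts after Kettlebell Fusion ends; Kettlebell Fusion is clear from here.
Barre Express starts exactly when Spin 30 ends (back-to-back, no overlap).
No pair overlaps.

0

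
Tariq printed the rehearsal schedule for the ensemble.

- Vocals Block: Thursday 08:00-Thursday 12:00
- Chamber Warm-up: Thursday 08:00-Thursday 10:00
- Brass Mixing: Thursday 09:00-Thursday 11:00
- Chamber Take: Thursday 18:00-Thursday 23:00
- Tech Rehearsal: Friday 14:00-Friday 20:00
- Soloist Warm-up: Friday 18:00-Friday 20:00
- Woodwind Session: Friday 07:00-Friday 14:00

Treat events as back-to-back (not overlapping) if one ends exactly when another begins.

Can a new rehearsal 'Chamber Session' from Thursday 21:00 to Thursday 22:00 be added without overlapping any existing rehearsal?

No — it overlaps Chamber Take

Vocals Block: ends Thursday 12:00 at or before Chamber Session starts Thursday 21:00 → clear.
Chamber Warm-up: ends Thursday 10:00 at or before Chamber Session starts Thursday 21:00 → clear.
Brass Mixing: ends Thursday 11:00 at or before Chamber Session starts Thursday 21:00 → clear.
Chamber Take: starts Thursday 18:00 before Chamber Session ends Thursday 22:00, and ends Thursday 23:00 after Chamber Session starts Thursday 21:00 → overlap.
Woodwind Session: starts Friday 07:00 at or after Chamber Session ends Thursday 22:00 → clear.
Tech Rehearsal: starts Friday 14:00 at or after Chamber Session ends Thursday 22:00 → clear.
Soloist Warm-up: starts Friday 18:00 at or after Chamber Session ends Thursday 22:00 → clear.
Chamber Session overlaps Chamber Take.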